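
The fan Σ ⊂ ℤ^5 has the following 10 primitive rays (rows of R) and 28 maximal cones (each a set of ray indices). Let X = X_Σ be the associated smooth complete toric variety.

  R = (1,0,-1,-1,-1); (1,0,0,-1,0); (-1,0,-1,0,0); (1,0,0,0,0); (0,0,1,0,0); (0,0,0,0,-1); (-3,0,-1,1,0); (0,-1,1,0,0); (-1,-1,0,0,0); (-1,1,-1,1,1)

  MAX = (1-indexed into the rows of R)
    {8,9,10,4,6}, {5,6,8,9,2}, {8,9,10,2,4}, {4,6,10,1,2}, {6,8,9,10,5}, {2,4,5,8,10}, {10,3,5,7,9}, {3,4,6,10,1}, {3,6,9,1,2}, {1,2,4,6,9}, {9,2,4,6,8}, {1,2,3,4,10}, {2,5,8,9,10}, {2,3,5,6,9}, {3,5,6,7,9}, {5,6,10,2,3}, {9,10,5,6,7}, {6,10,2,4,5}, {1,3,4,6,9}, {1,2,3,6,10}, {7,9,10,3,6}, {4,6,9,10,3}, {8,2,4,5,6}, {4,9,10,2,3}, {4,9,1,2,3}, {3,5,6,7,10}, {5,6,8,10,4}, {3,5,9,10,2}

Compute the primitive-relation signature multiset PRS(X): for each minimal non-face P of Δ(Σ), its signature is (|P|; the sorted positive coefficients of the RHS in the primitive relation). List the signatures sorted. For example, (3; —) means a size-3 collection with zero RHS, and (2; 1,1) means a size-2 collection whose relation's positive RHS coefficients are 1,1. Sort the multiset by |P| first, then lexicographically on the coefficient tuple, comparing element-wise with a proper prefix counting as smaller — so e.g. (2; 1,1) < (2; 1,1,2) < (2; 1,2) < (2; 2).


14 collections generate NE(X_Σ); each relation:

  P = {3,8}:  v_{3} + v_{8} = v_{9}  →  sig = (2; 1)
  P = {1,5}:  v_{1} + v_{5} = v_{2} + v_{6}  →  sig = (2; 1,1)
  P = {4,7}:  v_{4} + v_{7} = v_{6} + v_{9} + v_{10}  →  sig = (2; 1,1,1)
  P = {1,8}:  v_{1} + v_{8} = v_{2} + v_{4} + v_{6} + v_{9}  →  sig = (2; 1,1,1,1)
  P = {7,8}:  v_{7} + v_{8} = v_{5} + v_{6} + 2·v_{9} + v_{10}  →  sig = (2; 1,1,1,2)
  P = {1,7}:  v_{1} + v_{7} = 2·v_{3} + v_{6}  →  sig = (2; 1,2)
  P = {2,7}:  v_{2} + v_{7} = 2·v_{3} + v_{5}  →  sig = (2; 1,2)
  P = {3,4,5}:  v_{3} + v_{4} + v_{5} = 0  →  sig = (3; —)
  P = {4,5,9}:  v_{4} + v_{5} + v_{9} = v_{8}  →  sig = (3; 1)
  P = {1,9,10}:  v_{1} + v_{9} + v_{10} = 2·v_{3} + v_{4}  →  sig = (3; 1,2)
  P = {2,6,8,10}:  v_{2} + v_{6} + v_{8} + v_{10} = 0  →  sig = (4; —)
  P = {2,3,4,6}:  v_{2} + v_{3} + v_{4} + v_{6} = v_{1}  →  sig = (4; 1)
  P = {2,6,9,10}:  v_{2} + v_{6} + v_{9} + v_{10} = v_{3}  →  sig = (4; 1)
  P = {3,5,6,9,10}:  v_{3} + v_{5} + v_{6} + v_{9} + v_{10} = v_{7}  →  sig = (5; 1)

Signatures (|P|; sorted positive RHS coefficients), sorted:
    |P|=2: 7 collections, coeffs (1), (1,1), (1,1,1), (1,1,1,1), (1,1,1,2), (1,2), (1,2)
    |P|=3: 3 collections, coeffs (), (1), (1,2)
    |P|=4: 3 collections, coeffs (), (1), (1)
    |P|=5: 1 collection, coeffs (1)


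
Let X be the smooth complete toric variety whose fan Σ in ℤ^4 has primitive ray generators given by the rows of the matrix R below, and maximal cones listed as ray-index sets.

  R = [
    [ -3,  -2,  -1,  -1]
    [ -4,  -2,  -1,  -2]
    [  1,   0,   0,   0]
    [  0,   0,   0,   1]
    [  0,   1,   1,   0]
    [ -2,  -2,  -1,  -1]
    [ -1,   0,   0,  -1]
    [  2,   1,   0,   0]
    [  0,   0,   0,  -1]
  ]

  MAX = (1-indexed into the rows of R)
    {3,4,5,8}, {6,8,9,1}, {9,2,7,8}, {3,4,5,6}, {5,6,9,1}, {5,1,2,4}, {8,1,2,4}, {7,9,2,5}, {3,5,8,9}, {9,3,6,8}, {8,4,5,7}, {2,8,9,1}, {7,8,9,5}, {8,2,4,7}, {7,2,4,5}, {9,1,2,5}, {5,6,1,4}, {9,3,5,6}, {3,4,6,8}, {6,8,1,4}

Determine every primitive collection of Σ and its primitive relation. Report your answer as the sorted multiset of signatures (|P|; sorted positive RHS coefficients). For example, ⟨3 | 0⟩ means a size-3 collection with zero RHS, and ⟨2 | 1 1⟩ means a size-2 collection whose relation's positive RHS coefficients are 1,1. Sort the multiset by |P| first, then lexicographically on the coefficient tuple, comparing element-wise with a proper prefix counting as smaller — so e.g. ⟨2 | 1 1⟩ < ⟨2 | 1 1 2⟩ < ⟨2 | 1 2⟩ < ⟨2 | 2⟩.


10 collections generate NE(X_Σ); each relation:

  P={4,9}:  v_{4} + v_{9} = 0 — sig = ⟨2 | 0⟩
  P={1,3}:  v_{1} + v_{3} = v_{6} — sig = ⟨2 | 1⟩
  P={1,7}:  v_{1} + v_{7} = v_{2} — sig = ⟨2 | 1⟩
  P={3,7}:  v_{3} + v_{7} = v_{9} — sig = ⟨2 | 1⟩
  P={2,3}:  v_{2} + v_{3} = v_{1} + v_{9} — sig = ⟨2 | 1 1⟩
  P={6,7}:  v_{6} + v_{7} = v_{1} + v_{9} — sig = ⟨2 | 1 1⟩
  P={2,6}:  v_{2} + v_{6} = 2·v_{1} + v_{9} — sig = ⟨2 | 1 2⟩
  P={1,5,8}:  v_{1} + v_{5} + v_{8} = v_{7} — sig = ⟨3 | 1⟩
  P={5,6,8}:  v_{5} + v_{6} + v_{8} = v_{9} — sig = ⟨3 | 1⟩
  P={2,5,8}:  v_{2} + v_{5} + v_{8} = 2·v_{7} — sig = ⟨3 | 2⟩

Signatures (|P|; sorted positive RHS coefficients), sorted:
[⟨2 | 0⟩, ⟨2 | 1⟩, ⟨2 | 1⟩, ⟨2 | 1⟩, ⟨2 | 1 1⟩, ⟨2 | 1 1⟩, ⟨2 | 1 2⟩, ⟨3 | 1⟩, ⟨3 | 1⟩, ⟨3 | 2⟩]


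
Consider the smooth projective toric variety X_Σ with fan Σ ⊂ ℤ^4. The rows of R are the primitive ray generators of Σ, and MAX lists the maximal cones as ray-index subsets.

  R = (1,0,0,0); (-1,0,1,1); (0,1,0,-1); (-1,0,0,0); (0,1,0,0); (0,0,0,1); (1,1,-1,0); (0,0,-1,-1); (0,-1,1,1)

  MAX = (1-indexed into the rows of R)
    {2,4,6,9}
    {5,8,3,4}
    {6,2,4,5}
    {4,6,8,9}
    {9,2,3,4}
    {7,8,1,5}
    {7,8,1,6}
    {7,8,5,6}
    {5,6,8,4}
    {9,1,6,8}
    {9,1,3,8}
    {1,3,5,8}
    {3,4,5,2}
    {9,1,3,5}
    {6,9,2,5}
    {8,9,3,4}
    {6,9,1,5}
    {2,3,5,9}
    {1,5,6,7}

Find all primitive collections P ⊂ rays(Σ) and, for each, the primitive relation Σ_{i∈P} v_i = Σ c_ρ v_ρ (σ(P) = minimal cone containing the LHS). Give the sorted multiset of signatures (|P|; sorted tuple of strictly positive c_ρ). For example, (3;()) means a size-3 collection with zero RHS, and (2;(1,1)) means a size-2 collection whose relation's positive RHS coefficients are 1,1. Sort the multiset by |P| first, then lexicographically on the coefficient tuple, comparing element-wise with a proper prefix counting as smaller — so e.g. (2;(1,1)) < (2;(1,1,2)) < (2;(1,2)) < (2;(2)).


11 minimal non-faces of Δ(Σ) (on 9 rays):

  P = {1,4}:  v_{1} + v_{4} = 0  so sig = (2;())
  P = {2,8}:  v_{2} + v_{8} = v_{4}  so sig = (2;(1))
  P = {3,6}:  v_{3} + v_{6} = v_{5}  so sig = (2;(1))
  P = {1,2}:  v_{1} + v_{2} = v_{5} + v_{9}  so sig = (2;(1,1))
  P = {2,7}:  v_{2} + v_{7} = v_{5} + v_{6}  so sig = (2;(1,1))
  P = {7,9}:  v_{7} + v_{9} = v_{1} + v_{6}  so sig = (2;(1,1))
  P = {4,7}:  v_{4} + v_{7} = v_{5} + v_{6} + v_{8}  so sig = (2;(1,1,1))
  P = {3,7}:  v_{3} + v_{7} = v_{1} + 2·v_{5} + v_{8}  so sig = (2;(1,1,2))
  P = {5,8,9}:  v_{5} + v_{8} + v_{9} = 0  so sig = (3;())
  P = {4,5,9}:  v_{4} + v_{5} + v_{9} = v_{2}  so sig = (3;(1))
  P = {1,5,6,8}:  v_{1} + v_{5} + v_{6} + v_{8} = v_{7}  so sig = (4;(1))

Hence PRS(X_Σ) =
[(2;()), (2;(1)), (2;(1)), (2;(1,1)), (2;(1,1)), (2;(1,1)), (2;(1,1,1)), (2;(1,1,2)), (3;()), (3;(1)), (4;(1))]


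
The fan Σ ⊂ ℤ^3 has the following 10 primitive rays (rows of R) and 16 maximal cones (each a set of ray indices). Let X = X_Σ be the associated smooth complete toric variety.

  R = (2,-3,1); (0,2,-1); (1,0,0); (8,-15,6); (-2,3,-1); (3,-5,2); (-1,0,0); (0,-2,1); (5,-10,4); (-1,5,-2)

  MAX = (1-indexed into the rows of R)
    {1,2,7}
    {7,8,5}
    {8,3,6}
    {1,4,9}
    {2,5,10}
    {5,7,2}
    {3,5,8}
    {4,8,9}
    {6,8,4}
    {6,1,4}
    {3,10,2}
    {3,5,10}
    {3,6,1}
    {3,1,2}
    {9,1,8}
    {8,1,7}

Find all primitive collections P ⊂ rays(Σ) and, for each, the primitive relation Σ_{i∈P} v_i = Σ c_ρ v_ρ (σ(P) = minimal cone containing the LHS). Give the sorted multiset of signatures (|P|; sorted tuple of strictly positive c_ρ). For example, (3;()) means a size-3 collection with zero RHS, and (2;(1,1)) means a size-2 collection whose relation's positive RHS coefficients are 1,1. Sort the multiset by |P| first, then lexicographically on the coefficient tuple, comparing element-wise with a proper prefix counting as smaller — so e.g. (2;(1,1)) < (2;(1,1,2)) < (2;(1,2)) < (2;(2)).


Primitive collections (25):

  P={1,5}:  v_{1} + v_{5} = 0  →  sig = (2;())
  P={2,8}:  v_{2} + v_{8} = 0  →  sig = (2;())
  P={3,7}:  v_{3} + v_{7} = 0  →  sig = (2;())
  P={6,9}:  v_{6} + v_{9} = v_{4}  →  sig = (2;(1))
  P={1,10}:  v_{1} + v_{10} = v_{2} + v_{3}  →  sig = (2;(1,1))
  P={2,6}:  v_{2} + v_{6} = v_{1} + v_{3}  →  sig = (2;(1,1))
  P={2,9}:  v_{2} + v_{9} = v_{1} + v_{6}  →  sig = (2;(1,1))
  P={5,6}:  v_{5} + v_{6} = v_{3} + v_{8}  →  sig = (2;(1,1))
  P={5,9}:  v_{5} + v_{9} = v_{6} + v_{8}  →  sig = (2;(1,1))
  P={6,7}:  v_{6} + v_{7} = v_{1} + v_{8}  →  sig = (2;(1,1))
  P={7,10}:  v_{7} + v_{10} = v_{2} + v_{5}  →  sig = (2;(1,1))
  P={8,10}:  v_{8} + v_{10} = v_{3} + v_{5}  →  sig = (2;(1,1))
  P={9,10}:  v_{9} + v_{10} = v_{3} + v_{6}  →  sig = (2;(1,1))
  P={4,7}:  v_{4} + v_{7} = v_{1} + v_{8} + v_{9}  →  sig = (2;(1,1,1))
  P={2,4}:  v_{2} + v_{4} = v_{1} + 2·v_{6}  →  sig = (2;(1,2))
  P={4,5}:  v_{4} + v_{5} = 2·v_{6} + v_{8}  →  sig = (2;(1,2))
  P={4,10}:  v_{4} + v_{10} = v_{3} + 2·v_{6}  →  sig = (2;(1,2))
  P={3,9}:  v_{3} + v_{9} = 2·v_{6}  →  sig = (2;(2))
  P={6,10}:  v_{6} + v_{10} = 2·v_{3}  →  sig = (2;(2))
  P={7,9}:  v_{7} + v_{9} = 2·v_{1} + 2·v_{8}  →  sig = (2;(2,2))
  P={3,4}:  v_{3} + v_{4} = 3·v_{6}  →  sig = (2;(3))
  P={1,3,8}:  v_{1} + v_{3} + v_{8} = v_{6}  →  sig = (3;(1))
  P={1,6,8}:  v_{1} + v_{6} + v_{8} = v_{9}  →  sig = (3;(1))
  P={2,3,5}:  v_{2} + v_{3} + v_{5} = v_{10}  →  sig = (3;(1))
  P={1,4,8}:  v_{1} + v_{4} + v_{8} = 2·v_{9}  →  sig = (3;(2))

so the primitive-relation signature multiset is
    |P|=2: 21 collections, coeffs (), (), (), (1), (1,1), (1,1), (1,1), (1,1), (1,1), (1,1), (1,1), (1,1), (1,1), (1,1,1), (1,2), (1,2), (1,2), (2), (2), (2,2), (3)
    |P|=3: 4 collections, coeffs (1), (1), (1), (2)


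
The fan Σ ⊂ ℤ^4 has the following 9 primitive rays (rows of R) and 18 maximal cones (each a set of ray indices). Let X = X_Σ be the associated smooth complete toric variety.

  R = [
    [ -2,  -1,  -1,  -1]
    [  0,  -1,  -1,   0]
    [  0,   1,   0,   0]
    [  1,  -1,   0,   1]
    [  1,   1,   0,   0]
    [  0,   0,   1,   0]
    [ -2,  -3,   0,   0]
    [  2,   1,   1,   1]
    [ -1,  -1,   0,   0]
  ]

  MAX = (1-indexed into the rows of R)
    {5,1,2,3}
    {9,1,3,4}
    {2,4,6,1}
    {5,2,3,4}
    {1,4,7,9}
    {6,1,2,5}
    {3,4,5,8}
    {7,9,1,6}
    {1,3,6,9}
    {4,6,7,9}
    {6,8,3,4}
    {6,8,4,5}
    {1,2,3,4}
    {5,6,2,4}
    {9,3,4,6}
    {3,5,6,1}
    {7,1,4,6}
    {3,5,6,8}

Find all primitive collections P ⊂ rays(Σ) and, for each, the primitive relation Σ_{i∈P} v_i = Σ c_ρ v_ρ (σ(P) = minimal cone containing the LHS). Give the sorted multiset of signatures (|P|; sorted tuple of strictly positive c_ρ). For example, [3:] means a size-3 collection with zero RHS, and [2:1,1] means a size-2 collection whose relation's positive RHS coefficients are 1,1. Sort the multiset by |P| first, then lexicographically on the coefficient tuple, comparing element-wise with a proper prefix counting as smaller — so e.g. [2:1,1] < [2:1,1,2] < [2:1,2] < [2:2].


Δ(Σ) — 9 vertices, 14 min non-faces:

  P={1,8}:  v_{1} + v_{8} = 0  ⟹  sig = [2:]
  P={5,9}:  v_{5} + v_{9} = 0  ⟹  sig = [2:]
  P={2,8}:  v_{2} + v_{8} = v_{4} + v_{5}  ⟹  sig = [2:1,1]
  P={2,9}:  v_{2} + v_{9} = v_{1} + v_{4}  ⟹  sig = [2:1,1]
  P={5,7}:  v_{5} + v_{7} = v_{1} + v_{4} + v_{6}  ⟹  sig = [2:1,1,1]
  P={7,8}:  v_{7} + v_{8} = v_{4} + v_{6} + v_{9}  ⟹  sig = [2:1,1,1]
  P={8,9}:  v_{8} + v_{9} = v_{3} + v_{4} + v_{6}  ⟹  sig = [2:1,1,1]
  P={2,7}:  v_{2} + v_{7} = 2·v_{1} + 2·v_{4} + v_{6}  ⟹  sig = [2:1,2,2]
  P={3,7}:  v_{3} + v_{7} = 2·v_{9}  ⟹  sig = [2:2]
  P={2,3,6}:  v_{2} + v_{3} + v_{6} = 0  ⟹  sig = [3:]
  P={1,4,5}:  v_{1} + v_{4} + v_{5} = v_{2}  ⟹  sig = [3:1]
  P={1,3,4,6}:  v_{1} + v_{3} + v_{4} + v_{6} = v_{9}  ⟹  sig = [4:1]
  P={1,4,6,9}:  v_{1} + v_{4} + v_{6} + v_{9} = v_{7}  ⟹  sig = [4:1]
  P={3,4,5,6}:  v_{3} + v_{4} + v_{5} + v_{6} = v_{8}  ⟹  sig = [4:1]

Hence PRS(X_Σ) =
    |P|=2: 9 collections, coeffs (), (), (1,1), (1,1), (1,1,1), (1,1,1), (1,1,1), (1,2,2), (2)
    |P|=3: 2 collections, coeffs (), (1)
    |P|=4: 3 collections, coeffs (1), (1), (1)


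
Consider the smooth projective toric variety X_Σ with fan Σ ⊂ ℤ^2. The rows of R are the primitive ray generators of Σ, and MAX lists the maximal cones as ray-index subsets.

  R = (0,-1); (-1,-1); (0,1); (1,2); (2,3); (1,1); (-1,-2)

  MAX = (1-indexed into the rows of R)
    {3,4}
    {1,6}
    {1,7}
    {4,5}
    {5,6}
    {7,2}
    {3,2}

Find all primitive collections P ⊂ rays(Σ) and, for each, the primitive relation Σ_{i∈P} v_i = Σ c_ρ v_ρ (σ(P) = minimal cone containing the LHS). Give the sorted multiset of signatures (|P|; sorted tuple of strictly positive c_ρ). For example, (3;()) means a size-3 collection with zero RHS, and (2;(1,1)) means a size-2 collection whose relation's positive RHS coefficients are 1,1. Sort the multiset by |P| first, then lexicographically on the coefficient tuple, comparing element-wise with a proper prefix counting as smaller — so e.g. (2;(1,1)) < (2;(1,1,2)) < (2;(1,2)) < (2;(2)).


Minimal non-faces — 14 found among 7 rays, 7 max cones:

  • {1,3}:  v_{1} + v_{3} = 0 ; sig = (2;())
  • {2,6}:  v_{2} + v_{6} = 0 ; sig = (2;())
  • {4,7}:  v_{4} + v_{7} = 0 ; sig = (2;())
  • {1,2}:  v_{1} + v_{2} = v_{7} ; sig = (2;(1))
  • {1,4}:  v_{1} + v_{4} = v_{6} ; sig = (2;(1))
  • {2,4}:  v_{2} + v_{4} = v_{3} ; sig = (2;(1))
  • {2,5}:  v_{2} + v_{5} = v_{4} ; sig = (2;(1))
  • {3,6}:  v_{3} + v_{6} = v_{4} ; sig = (2;(1))
  • {3,7}:  v_{3} + v_{7} = v_{2} ; sig = (2;(1))
  • {4,6}:  v_{4} + v_{6} = v_{5} ; sig = (2;(1))
  • {5,7}:  v_{5} + v_{7} = v_{6} ; sig = (2;(1))
  • {6,7}:  v_{6} + v_{7} = v_{1} ; sig = (2;(1))
  • {1,5}:  v_{1} + v_{5} = 2·v_{6} ; sig = (2;(2))
  • {3,5}:  v_{3} + v_{5} = 2·v_{4} ; sig = (2;(2))

Signatures (|P|; sorted positive RHS coefficients), sorted:
    |P|=2: 14 collections, coeffs (), (), (), (1), (1), (1), (1), (1), (1), (1), (1), (1), (2), (2)


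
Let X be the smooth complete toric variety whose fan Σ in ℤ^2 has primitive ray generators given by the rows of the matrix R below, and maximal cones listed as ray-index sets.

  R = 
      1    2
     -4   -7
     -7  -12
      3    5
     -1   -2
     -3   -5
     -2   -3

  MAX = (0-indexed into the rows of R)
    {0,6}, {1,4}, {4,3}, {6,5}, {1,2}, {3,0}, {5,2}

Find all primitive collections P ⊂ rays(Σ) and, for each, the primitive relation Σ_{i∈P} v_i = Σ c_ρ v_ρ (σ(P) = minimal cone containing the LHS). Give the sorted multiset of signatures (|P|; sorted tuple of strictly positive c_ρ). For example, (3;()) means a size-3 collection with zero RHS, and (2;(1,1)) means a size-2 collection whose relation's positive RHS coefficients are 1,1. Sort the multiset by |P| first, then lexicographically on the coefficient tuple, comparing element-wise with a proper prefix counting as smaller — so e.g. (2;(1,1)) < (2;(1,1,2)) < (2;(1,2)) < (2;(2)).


Primitive collections (14):

  P={0,4}:  v_{0} + v_{4} = 0  ⇒ sig = (2;())
  P={3,5}:  v_{3} + v_{5} = 0  ⇒ sig = (2;())
  P={0,1}:  v_{0} + v_{1} = v_{5}  ⇒ sig = (2;(1))
  P={0,5}:  v_{0} + v_{5} = v_{6}  ⇒ sig = (2;(1))
  P={1,3}:  v_{1} + v_{3} = v_{4}  ⇒ sig = (2;(1))
  P={1,5}:  v_{1} + v_{5} = v_{2}  ⇒ sig = (2;(1))
  P={2,3}:  v_{2} + v_{3} = v_{1}  ⇒ sig = (2;(1))
  P={3,6}:  v_{3} + v_{6} = v_{0}  ⇒ sig = (2;(1))
  P={4,5}:  v_{4} + v_{5} = v_{1}  ⇒ sig = (2;(1))
  P={4,6}:  v_{4} + v_{6} = v_{5}  ⇒ sig = (2;(1))
  P={0,2}:  v_{0} + v_{2} = 2·v_{5}  ⇒ sig = (2;(2))
  P={1,6}:  v_{1} + v_{6} = 2·v_{5}  ⇒ sig = (2;(2))
  P={2,4}:  v_{2} + v_{4} = 2·v_{1}  ⇒ sig = (2;(2))
  P={2,6}:  v_{2} + v_{6} = 3·v_{5}  ⇒ sig = (2;(3))

Hence PRS(X_Σ) =
    (2;())
    (2;())
    (2;(1))
    (2;(1))
    (2;(1))
    (2;(1))
    (2;(1))
    (2;(1))
    (2;(1))
    (2;(1))
    (2;(2))
    (2;(2))
    (2;(2))
    (2;(3))


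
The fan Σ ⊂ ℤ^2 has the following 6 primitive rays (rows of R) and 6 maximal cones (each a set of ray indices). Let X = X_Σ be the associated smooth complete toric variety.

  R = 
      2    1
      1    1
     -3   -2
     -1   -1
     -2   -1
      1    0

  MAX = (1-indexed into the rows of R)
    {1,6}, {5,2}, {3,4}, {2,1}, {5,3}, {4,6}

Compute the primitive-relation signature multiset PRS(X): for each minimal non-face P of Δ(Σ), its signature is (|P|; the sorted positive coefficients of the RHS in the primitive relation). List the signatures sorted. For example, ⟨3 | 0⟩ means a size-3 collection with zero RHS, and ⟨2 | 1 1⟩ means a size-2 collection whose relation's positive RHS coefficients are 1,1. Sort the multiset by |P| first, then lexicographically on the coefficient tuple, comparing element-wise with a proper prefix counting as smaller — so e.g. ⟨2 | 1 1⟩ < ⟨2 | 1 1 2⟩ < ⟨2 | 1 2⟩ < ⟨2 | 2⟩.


|primitive collections| = 9. Relations:

  P={1,5}:  v_{1} + v_{5} = 0  →  sig = ⟨2 | 0⟩
  P={2,4}:  v_{2} + v_{4} = 0  →  sig = ⟨2 | 0⟩
  P={1,3}:  v_{1} + v_{3} = v_{4}  →  sig = ⟨2 | 1⟩
  P={1,4}:  v_{1} + v_{4} = v_{6}  →  sig = ⟨2 | 1⟩
  P={2,3}:  v_{2} + v_{3} = v_{5}  →  sig = ⟨2 | 1⟩
  P={2,6}:  v_{2} + v_{6} = v_{1}  →  sig = ⟨2 | 1⟩
  P={4,5}:  v_{4} + v_{5} = v_{3}  →  sig = ⟨2 | 1⟩
  P={5,6}:  v_{5} + v_{6} = v_{4}  →  sig = ⟨2 | 1⟩
  P={3,6}:  v_{3} + v_{6} = 2·v_{4}  →  sig = ⟨2 | 2⟩

Sorted signature multiset PRS(X):
[⟨2 | 0⟩, ⟨2 | 0⟩, ⟨2 | 1⟩, ⟨2 | 1⟩, ⟨2 | 1⟩, ⟨2 | 1⟩, ⟨2 | 1⟩, ⟨2 | 1⟩, ⟨2 | 2⟩]


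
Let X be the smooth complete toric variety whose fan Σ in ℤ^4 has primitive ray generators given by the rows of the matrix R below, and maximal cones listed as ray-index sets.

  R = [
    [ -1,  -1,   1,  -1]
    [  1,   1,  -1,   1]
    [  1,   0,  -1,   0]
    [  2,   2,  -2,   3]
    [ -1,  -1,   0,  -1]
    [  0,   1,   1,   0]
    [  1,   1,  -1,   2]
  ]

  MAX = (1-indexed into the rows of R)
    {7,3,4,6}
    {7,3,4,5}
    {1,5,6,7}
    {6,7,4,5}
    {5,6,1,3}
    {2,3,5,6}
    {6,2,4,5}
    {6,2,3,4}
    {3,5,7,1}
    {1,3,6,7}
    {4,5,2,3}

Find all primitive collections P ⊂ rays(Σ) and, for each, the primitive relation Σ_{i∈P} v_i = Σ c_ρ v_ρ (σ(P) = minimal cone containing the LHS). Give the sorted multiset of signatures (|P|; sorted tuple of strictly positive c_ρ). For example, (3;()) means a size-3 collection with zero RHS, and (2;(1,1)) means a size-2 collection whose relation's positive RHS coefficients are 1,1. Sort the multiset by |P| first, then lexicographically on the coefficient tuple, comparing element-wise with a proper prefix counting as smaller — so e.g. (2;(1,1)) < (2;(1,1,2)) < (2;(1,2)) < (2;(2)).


|primitive collections| = 5. Relations:

  P={1,2}:  v_{1} + v_{2} = 0  so sig = (2;())
  P={1,4}:  v_{1} + v_{4} = v_{7}  so sig = (2;(1))
  P={2,7}:  v_{2} + v_{7} = v_{4}  so sig = (2;(1))
  P={3,5,6,7}:  v_{3} + v_{5} + v_{6} + v_{7} = v_{2}  so sig = (4;(1))
  P={3,4,5,6}:  v_{3} + v_{4} + v_{5} + v_{6} = 2·v_{2}  so sig = (4;(2))

so the primitive-relation signature multiset is
    |P|=2: 3 collections, coeffs (), (1), (1)
    |P|=4: 2 collections, coeffs (1), (2)


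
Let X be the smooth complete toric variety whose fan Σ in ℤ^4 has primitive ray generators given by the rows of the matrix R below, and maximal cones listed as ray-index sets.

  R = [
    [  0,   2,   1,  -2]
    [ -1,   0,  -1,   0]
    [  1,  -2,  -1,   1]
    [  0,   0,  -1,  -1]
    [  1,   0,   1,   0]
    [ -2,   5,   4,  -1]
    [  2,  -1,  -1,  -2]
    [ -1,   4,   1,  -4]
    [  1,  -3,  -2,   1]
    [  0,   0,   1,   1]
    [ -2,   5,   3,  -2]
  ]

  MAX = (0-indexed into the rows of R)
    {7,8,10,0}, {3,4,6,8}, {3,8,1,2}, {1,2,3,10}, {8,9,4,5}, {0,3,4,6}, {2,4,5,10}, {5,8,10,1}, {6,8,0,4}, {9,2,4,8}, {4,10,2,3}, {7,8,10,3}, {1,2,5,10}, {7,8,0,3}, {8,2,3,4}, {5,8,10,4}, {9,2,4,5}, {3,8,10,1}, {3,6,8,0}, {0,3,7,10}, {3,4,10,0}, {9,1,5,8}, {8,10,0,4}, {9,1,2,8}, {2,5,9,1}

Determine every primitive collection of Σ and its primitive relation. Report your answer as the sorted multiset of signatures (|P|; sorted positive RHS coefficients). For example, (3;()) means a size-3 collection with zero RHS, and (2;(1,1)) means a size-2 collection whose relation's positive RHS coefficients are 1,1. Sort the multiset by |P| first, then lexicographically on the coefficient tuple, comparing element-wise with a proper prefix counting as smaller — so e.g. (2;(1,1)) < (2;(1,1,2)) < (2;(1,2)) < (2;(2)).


24 minimal non-faces of Δ(Σ) (on 11 rays):

  P = {1,4}:  v_{1} + v_{4} = 0  ⟹  sig = (2;())
  P = {3,9}:  v_{3} + v_{9} = 0  ⟹  sig = (2;())
  P = {3,5}:  v_{3} + v_{5} = v_{10}  ⟹  sig = (2;(1))
  P = {9,10}:  v_{9} + v_{10} = v_{5}  ⟹  sig = (2;(1))
  P = {0,2}:  v_{0} + v_{2} = v_{3} + v_{4}  ⟹  sig = (2;(1,1))
  P = {2,7}:  v_{2} + v_{7} = v_{0} + v_{3}  ⟹  sig = (2;(1,1))
  P = {0,1}:  v_{0} + v_{1} = v_{3} + v_{8} + v_{10}  ⟹  sig = (2;(1,1,1))
  P = {0,9}:  v_{0} + v_{9} = v_{4} + v_{8} + v_{10}  ⟹  sig = (2;(1,1,1))
  P = {1,6}:  v_{1} + v_{6} = v_{0} + v_{3} + v_{8}  ⟹  sig = (2;(1,1,1))
  P = {6,9}:  v_{6} + v_{9} = v_{0} + v_{4} + v_{8}  ⟹  sig = (2;(1,1,1))
  P = {7,9}:  v_{7} + v_{9} = v_{0} + v_{8} + v_{10}  ⟹  sig = (2;(1,1,1))
  P = {5,6}:  v_{5} + v_{6} = v_{0} + v_{4} + v_{8} + v_{10}  ⟹  sig = (2;(1,1,1,1))
  P = {0,5}:  v_{0} + v_{5} = v_{4} + v_{8} + 2·v_{10}  ⟹  sig = (2;(1,1,2))
  P = {5,7}:  v_{5} + v_{7} = v_{0} + v_{8} + 2·v_{10}  ⟹  sig = (2;(1,1,2))
  P = {6,7}:  v_{6} + v_{7} = 3·v_{0} + v_{3} + v_{8}  ⟹  sig = (2;(1,1,3))
  P = {2,6}:  v_{2} + v_{6} = 2·v_{3} + 2·v_{4} + v_{8}  ⟹  sig = (2;(1,2,2))
  P = {4,7}:  v_{4} + v_{7} = 2·v_{0}  ⟹  sig = (2;(2))
  P = {6,10}:  v_{6} + v_{10} = 2·v_{0}  ⟹  sig = (2;(2))
  P = {1,7}:  v_{1} + v_{7} = 2·v_{3} + 2·v_{8} + 2·v_{10}  ⟹  sig = (2;(2,2,2))
  P = {2,8,10}:  v_{2} + v_{8} + v_{10} = 0  ⟹  sig = (3;())
  P = {2,5,8}:  v_{2} + v_{5} + v_{8} = v_{9}  ⟹  sig = (3;(1))
  P = {0,3,4,8}:  v_{0} + v_{3} + v_{4} + v_{8} = v_{6}  ⟹  sig = (4;(1))
  P = {0,3,8,10}:  v_{0} + v_{3} + v_{8} + v_{10} = v_{7}  ⟹  sig = (4;(1))
  P = {3,4,8,10}:  v_{3} + v_{4} + v_{8} + v_{10} = v_{0}  ⟹  sig = (4;(1))

Signatures (|P|; sorted positive RHS coefficients), sorted:
{ (2;()) ×2,  (2;(1)) ×2,  (2;(1,1)) ×2,  (2;(1,1,1)) ×5,  (2;(1,1,1,1)),  (2;(1,1,2)) ×2,  (2;(1,1,3)),  (2;(1,2,2)),  (2;(2)) ×2,  (2;(2,2,2)),  (3;()),  (3;(1)),  (4;(1)) ×3 }


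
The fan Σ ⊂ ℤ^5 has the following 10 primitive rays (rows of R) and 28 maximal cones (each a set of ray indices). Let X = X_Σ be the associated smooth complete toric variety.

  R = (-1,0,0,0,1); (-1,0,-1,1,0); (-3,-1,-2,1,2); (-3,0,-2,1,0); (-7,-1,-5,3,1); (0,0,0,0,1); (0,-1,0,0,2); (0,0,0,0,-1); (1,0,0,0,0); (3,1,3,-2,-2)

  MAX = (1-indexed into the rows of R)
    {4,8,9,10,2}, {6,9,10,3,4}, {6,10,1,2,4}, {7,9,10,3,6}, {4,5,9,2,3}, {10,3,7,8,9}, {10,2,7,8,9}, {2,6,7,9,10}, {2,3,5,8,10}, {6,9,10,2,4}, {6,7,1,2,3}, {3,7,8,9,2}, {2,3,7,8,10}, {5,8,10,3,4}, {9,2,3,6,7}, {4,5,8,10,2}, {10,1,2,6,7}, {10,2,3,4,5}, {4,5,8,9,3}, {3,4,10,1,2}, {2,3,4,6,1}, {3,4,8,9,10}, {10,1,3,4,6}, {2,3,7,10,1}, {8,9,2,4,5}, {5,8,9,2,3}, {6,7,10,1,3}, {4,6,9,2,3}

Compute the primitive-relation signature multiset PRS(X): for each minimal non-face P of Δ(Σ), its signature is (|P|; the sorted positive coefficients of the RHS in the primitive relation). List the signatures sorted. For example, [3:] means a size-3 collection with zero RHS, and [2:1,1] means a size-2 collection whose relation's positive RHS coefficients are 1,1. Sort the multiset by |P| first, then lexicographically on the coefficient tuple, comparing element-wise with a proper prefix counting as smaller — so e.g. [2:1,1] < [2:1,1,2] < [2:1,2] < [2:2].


|primitive collections| = 11. Relations:

  P = {6,8}:  v_{6} + v_{8} = 0  ⟹  sig = [2:]
  P = {1,9}:  v_{1} + v_{9} = v_{6}  ⟹  sig = [2:1]
  P = {4,7}:  v_{4} + v_{7} = v_{3}  ⟹  sig = [2:1]
  P = {1,8}:  v_{1} + v_{8} = v_{2} + v_{3} + v_{10}  ⟹  sig = [2:1,1,1]
  P = {5,6}:  v_{5} + v_{6} = v_{2} + v_{3} + v_{4}  ⟹  sig = [2:1,1,1]
  P = {5,7}:  v_{5} + v_{7} = v_{2} + 2·v_{3} + v_{8}  ⟹  sig = [2:1,1,2]
  P = {1,5}:  v_{1} + v_{5} = 2·v_{2} + 2·v_{3} + v_{4} + v_{10}  ⟹  sig = [2:1,1,2,2]
  P = {5,9,10}:  v_{5} + v_{9} + v_{10} = v_{4} + v_{8}  ⟹  sig = [3:1,1]
  P = {2,3,9,10}:  v_{2} + v_{3} + v_{9} + v_{10} = 0  ⟹  sig = [4:]
  P = {2,3,4,8}:  v_{2} + v_{3} + v_{4} + v_{8} = v_{5}  ⟹  sig = [4:1]
  P = {2,3,6,10}:  v_{2} + v_{3} + v_{6} + v_{10} = v_{1}  ⟹  sig = [4:1]

Signatures (|P|; sorted positive RHS coefficients), sorted:
{ [2:],  [2:1] ×2,  [2:1,1,1] ×2,  [2:1,1,2],  [2:1,1,2,2],  [3:1,1],  [4:],  [4:1] ×2 }


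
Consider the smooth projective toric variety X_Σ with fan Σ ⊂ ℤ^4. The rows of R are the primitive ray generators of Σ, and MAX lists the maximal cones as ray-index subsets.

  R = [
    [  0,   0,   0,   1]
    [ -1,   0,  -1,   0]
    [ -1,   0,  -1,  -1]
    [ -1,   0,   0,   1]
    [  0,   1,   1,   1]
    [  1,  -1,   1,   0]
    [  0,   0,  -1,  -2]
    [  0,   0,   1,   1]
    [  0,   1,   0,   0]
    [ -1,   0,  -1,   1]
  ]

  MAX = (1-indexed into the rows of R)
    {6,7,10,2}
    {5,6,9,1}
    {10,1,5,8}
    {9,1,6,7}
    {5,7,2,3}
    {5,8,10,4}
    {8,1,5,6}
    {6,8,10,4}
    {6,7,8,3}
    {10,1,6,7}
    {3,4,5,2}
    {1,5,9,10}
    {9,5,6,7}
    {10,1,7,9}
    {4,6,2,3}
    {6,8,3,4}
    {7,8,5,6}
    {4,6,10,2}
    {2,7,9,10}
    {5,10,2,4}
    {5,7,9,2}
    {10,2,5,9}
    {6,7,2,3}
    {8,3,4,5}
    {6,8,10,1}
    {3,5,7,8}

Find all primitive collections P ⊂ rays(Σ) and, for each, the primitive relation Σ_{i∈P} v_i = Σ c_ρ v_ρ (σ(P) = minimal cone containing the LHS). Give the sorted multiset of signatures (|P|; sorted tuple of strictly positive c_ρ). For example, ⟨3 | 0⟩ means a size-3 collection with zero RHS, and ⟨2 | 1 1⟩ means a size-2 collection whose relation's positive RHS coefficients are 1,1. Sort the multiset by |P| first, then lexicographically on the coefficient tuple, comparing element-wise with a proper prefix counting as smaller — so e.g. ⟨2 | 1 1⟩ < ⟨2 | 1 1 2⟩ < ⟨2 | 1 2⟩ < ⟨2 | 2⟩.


|primitive collections| = 19. Relations:

  P = {1,2}:  v_{1} + v_{2} = v_{10}  →  sig = ⟨2 | 1⟩
  P = {1,3}:  v_{1} + v_{3} = v_{2}  →  sig = ⟨2 | 1⟩
  P = {2,8}:  v_{2} + v_{8} = v_{4}  →  sig = ⟨2 | 1⟩
  P = {4,7}:  v_{4} + v_{7} = v_{3}  →  sig = ⟨2 | 1⟩
  P = {8,9}:  v_{8} + v_{9} = v_{5}  →  sig = ⟨2 | 1⟩
  P = {1,4}:  v_{1} + v_{4} = v_{8} + v_{10}  →  sig = ⟨2 | 1 1⟩
  P = {4,9}:  v_{4} + v_{9} = v_{2} + v_{5}  →  sig = ⟨2 | 1 1⟩
  P = {3,9}:  v_{3} + v_{9} = v_{2} + v_{5} + v_{7}  →  sig = ⟨2 | 1 1 1⟩
  P = {3,10}:  v_{3} + v_{10} = 2·v_{2}  →  sig = ⟨2 | 2⟩
  P = {1,7,8}:  v_{1} + v_{7} + v_{8} = 0  →  sig = ⟨3 | 0⟩
  P = {2,6,9}:  v_{2} + v_{6} + v_{9} = 0  →  sig = ⟨3 | 0⟩
  P = {1,5,7}:  v_{1} + v_{5} + v_{7} = v_{9}  →  sig = ⟨3 | 1⟩
  P = {2,5,6}:  v_{2} + v_{5} + v_{6} = v_{8}  →  sig = ⟨3 | 1⟩
  P = {6,9,10}:  v_{6} + v_{9} + v_{10} = v_{1}  →  sig = ⟨3 | 1⟩
  P = {7,8,10}:  v_{7} + v_{8} + v_{10} = v_{2}  →  sig = ⟨3 | 1⟩
  P = {5,6,10}:  v_{5} + v_{6} + v_{10} = v_{1} + v_{8}  →  sig = ⟨3 | 1 1⟩
  P = {5,7,10}:  v_{5} + v_{7} + v_{10} = v_{2} + v_{9}  →  sig = ⟨3 | 1 1⟩
  P = {3,5,6}:  v_{3} + v_{5} + v_{6} = v_{7} + 2·v_{8}  →  sig = ⟨3 | 1 2⟩
  P = {4,5,6}:  v_{4} + v_{5} + v_{6} = 2·v_{8}  →  sig = ⟨3 | 2⟩

so the primitive-relation signature multiset is
[⟨2 | 1⟩, ⟨2 | 1⟩, ⟨2 | 1⟩, ⟨2 | 1⟩, ⟨2 | 1⟩, ⟨2 | 1 1⟩, ⟨2 | 1 1⟩, ⟨2 | 1 1 1⟩, ⟨2 | 2⟩, ⟨3 | 0⟩, ⟨3 | 0⟩, ⟨3 | 1⟩, ⟨3 | 1⟩, ⟨3 | 1⟩, ⟨3 | 1⟩, ⟨3 | 1 1⟩, ⟨3 | 1 1⟩, ⟨3 | 1 2⟩, ⟨3 | 2⟩]


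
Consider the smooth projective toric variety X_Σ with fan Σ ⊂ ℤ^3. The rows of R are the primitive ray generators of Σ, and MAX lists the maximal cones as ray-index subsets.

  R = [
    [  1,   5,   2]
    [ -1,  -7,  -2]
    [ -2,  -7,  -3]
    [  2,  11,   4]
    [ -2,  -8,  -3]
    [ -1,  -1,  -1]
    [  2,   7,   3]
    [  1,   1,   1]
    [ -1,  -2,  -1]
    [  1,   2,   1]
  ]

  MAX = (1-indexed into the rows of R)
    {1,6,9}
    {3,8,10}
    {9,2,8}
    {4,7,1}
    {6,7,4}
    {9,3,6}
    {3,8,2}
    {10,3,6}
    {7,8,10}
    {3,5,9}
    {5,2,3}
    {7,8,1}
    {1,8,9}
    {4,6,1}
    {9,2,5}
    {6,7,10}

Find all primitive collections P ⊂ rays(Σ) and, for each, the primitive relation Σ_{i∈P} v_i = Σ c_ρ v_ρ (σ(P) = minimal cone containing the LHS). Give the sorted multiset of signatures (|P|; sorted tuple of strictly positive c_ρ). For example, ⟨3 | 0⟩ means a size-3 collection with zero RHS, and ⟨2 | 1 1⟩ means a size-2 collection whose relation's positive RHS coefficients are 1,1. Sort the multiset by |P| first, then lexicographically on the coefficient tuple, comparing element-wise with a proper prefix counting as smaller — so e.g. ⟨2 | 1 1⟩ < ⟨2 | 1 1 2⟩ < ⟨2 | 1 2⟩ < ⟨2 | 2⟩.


24 minimal non-faces of Δ(Σ) (on 10 rays):

  • {3,7}:  v_{3} + v_{7} = 0 ; sig = ⟨2 | 0⟩
  • {6,8}:  v_{6} + v_{8} = 0 ; sig = ⟨2 | 0⟩
  • {9,10}:  v_{9} + v_{10} = 0 ; sig = ⟨2 | 0⟩
  • {1,3}:  v_{1} + v_{3} = v_{9} ; sig = ⟨2 | 1⟩
  • {1,10}:  v_{1} + v_{10} = v_{7} ; sig = ⟨2 | 1⟩
  • {2,6}:  v_{2} + v_{6} = v_{5} ; sig = ⟨2 | 1⟩
  • {5,8}:  v_{5} + v_{8} = v_{2} ; sig = ⟨2 | 1⟩
  • {7,9}:  v_{7} + v_{9} = v_{1} ; sig = ⟨2 | 1⟩
  • {3,4}:  v_{3} + v_{4} = v_{1} + v_{6} ; sig = ⟨2 | 1 1⟩
  • {4,5}:  v_{4} + v_{5} = v_{1} + v_{9} ; sig = ⟨2 | 1 1⟩
  • {4,8}:  v_{4} + v_{8} = v_{1} + v_{7} ; sig = ⟨2 | 1 1⟩
  • {5,6}:  v_{5} + v_{6} = v_{3} + v_{9} ; sig = ⟨2 | 1 1⟩
  • {5,7}:  v_{5} + v_{7} = v_{8} + v_{9} ; sig = ⟨2 | 1 1⟩
  • {5,10}:  v_{5} + v_{10} = v_{3} + v_{8} ; sig = ⟨2 | 1 1⟩
  • {2,4}:  v_{2} + v_{4} = v_{1} + v_{8} + v_{9} ; sig = ⟨2 | 1 1 1⟩
  • {1,5}:  v_{1} + v_{5} = v_{8} + 2·v_{9} ; sig = ⟨2 | 1 2⟩
  • {2,7}:  v_{2} + v_{7} = 2·v_{8} + v_{9} ; sig = ⟨2 | 1 2⟩
  • {2,10}:  v_{2} + v_{10} = v_{3} + 2·v_{8} ; sig = ⟨2 | 1 2⟩
  • {4,9}:  v_{4} + v_{9} = 2·v_{1} + v_{6} ; sig = ⟨2 | 1 2⟩
  • {4,10}:  v_{4} + v_{10} = v_{6} + 2·v_{7} ; sig = ⟨2 | 1 2⟩
  • {1,2}:  v_{1} + v_{2} = 2·v_{8} + 2·v_{9} ; sig = ⟨2 | 2 2⟩
  • {1,6,7}:  v_{1} + v_{6} + v_{7} = v_{4} ; sig = ⟨3 | 1⟩
  • {3,8,9}:  v_{3} + v_{8} + v_{9} = v_{5} ; sig = ⟨3 | 1⟩
  • {2,3,9}:  v_{2} + v_{3} + v_{9} = 2·v_{5} ; sig = ⟨3 | 2⟩

so the primitive-relation signature multiset is
    |P|=2: 21 collections, coeffs (), (), (), (1), (1), (1), (1), (1), (1,1), (1,1), (1,1), (1,1), (1,1), (1,1), (1,1,1), (1,2), (1,2), (1,2), (1,2), (1,2), (2,2)
    |P|=3: 3 collections, coeffs (1), (1), (2)


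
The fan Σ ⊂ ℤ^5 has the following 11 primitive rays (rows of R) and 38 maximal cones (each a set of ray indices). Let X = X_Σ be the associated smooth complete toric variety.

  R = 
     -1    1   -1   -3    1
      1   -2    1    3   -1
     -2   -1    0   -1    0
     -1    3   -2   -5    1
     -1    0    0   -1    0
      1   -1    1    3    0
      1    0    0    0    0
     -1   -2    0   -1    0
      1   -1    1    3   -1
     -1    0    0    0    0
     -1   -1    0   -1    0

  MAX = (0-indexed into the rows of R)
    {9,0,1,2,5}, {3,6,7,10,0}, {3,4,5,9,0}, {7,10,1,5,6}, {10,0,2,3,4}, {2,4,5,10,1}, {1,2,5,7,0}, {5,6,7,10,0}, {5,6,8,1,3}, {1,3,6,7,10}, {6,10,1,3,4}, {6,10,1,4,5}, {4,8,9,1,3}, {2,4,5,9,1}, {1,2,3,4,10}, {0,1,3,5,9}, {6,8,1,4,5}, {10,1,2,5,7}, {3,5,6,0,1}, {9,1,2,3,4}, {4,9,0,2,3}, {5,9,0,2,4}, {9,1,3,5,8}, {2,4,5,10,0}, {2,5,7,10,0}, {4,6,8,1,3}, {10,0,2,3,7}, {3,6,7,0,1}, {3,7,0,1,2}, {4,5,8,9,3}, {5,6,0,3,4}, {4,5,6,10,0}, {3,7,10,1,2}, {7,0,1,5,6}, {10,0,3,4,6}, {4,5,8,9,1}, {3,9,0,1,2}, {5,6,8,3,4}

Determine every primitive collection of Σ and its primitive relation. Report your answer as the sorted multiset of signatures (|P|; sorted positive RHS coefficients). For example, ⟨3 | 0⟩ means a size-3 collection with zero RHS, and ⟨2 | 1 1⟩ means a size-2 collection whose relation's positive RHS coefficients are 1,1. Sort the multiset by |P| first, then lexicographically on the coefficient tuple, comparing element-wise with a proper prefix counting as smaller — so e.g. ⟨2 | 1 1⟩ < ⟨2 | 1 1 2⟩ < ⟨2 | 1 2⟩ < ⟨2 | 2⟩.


Primitive collections (15):

  P={0,8}:  v_{0} + v_{8} = 0  ⇒ sig = ⟨2 | 0⟩
  P={6,9}:  v_{6} + v_{9} = 0  ⇒ sig = ⟨2 | 0⟩
  P={2,6}:  v_{2} + v_{6} = v_{10}  ⇒ sig = ⟨2 | 1⟩
  P={9,10}:  v_{9} + v_{10} = v_{2}  ⇒ sig = ⟨2 | 1⟩
  P={7,8}:  v_{7} + v_{8} = v_{1} + v_{10}  ⇒ sig = ⟨2 | 1 1⟩
  P={8,10}:  v_{8} + v_{10} = v_{1} + v_{4}  ⇒ sig = ⟨2 | 1 1⟩
  P={2,8}:  v_{2} + v_{8} = v_{1} + v_{4} + v_{9}  ⇒ sig = ⟨2 | 1 1 1⟩
  P={7,9}:  v_{7} + v_{9} = v_{0} + v_{1} + v_{2}  ⇒ sig = ⟨2 | 1 1 1⟩
  P={4,7}:  v_{4} + v_{7} = 2·v_{10}  ⇒ sig = ⟨2 | 2⟩
  P={0,1,4}:  v_{0} + v_{1} + v_{4} = v_{10}  ⇒ sig = ⟨3 | 1⟩
  P={0,1,10}:  v_{0} + v_{1} + v_{10} = v_{7}  ⇒ sig = ⟨3 | 1⟩
  P={3,5,10}:  v_{3} + v_{5} + v_{10} = v_{0}  ⇒ sig = ⟨3 | 1⟩
  P={2,3,5}:  v_{2} + v_{3} + v_{5} = v_{0} + v_{9}  ⇒ sig = ⟨3 | 1 1⟩
  P={3,5,7}:  v_{3} + v_{5} + v_{7} = 2·v_{0} + v_{1}  ⇒ sig = ⟨3 | 1 2⟩
  P={1,3,4,5}:  v_{1} + v_{3} + v_{4} + v_{5} = 0  ⇒ sig = ⟨4 | 0⟩

Sorted signature multiset PRS(X):
    ⟨2 | 0⟩
    ⟨2 | 0⟩
    ⟨2 | 1⟩
    ⟨2 | 1⟩
    ⟨2 | 1 1⟩
    ⟨2 | 1 1⟩
    ⟨2 | 1 1 1⟩
    ⟨2 | 1 1 1⟩
    ⟨2 | 2⟩
    ⟨3 | 1⟩
    ⟨3 | 1⟩
    ⟨3 | 1⟩
    ⟨3 | 1 1⟩
    ⟨3 | 1 2⟩
    ⟨4 | 0⟩


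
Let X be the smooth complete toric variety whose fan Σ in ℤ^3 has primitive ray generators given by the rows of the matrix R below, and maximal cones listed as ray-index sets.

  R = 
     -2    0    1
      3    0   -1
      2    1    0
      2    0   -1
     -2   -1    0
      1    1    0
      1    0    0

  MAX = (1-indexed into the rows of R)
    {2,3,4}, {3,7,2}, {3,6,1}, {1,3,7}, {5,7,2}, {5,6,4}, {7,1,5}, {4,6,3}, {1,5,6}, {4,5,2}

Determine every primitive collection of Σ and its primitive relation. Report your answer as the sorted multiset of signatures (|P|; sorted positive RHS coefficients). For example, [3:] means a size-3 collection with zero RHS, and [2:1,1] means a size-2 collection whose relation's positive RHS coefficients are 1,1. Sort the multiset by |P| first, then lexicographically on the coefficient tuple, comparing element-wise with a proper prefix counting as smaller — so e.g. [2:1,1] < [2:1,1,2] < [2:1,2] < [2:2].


Minimal non-faces — 6 found among 7 rays, 10 max cones:

  {1,4}:  v_{1} + v_{4} = 0  →  sig = [2:]
  {3,5}:  v_{3} + v_{5} = 0  →  sig = [2:]
  {1,2}:  v_{1} + v_{2} = v_{7}  →  sig = [2:1]
  {4,7}:  v_{4} + v_{7} = v_{2}  →  sig = [2:1]
  {6,7}:  v_{6} + v_{7} = v_{3}  →  sig = [2:1]
  {2,6}:  v_{2} + v_{6} = v_{3} + v_{4}  →  sig = [2:1,1]

Signatures (|P|; sorted positive RHS coefficients), sorted:
    |P|=2: 6 collections, coeffs (), (), (1), (1), (1), (1,1)


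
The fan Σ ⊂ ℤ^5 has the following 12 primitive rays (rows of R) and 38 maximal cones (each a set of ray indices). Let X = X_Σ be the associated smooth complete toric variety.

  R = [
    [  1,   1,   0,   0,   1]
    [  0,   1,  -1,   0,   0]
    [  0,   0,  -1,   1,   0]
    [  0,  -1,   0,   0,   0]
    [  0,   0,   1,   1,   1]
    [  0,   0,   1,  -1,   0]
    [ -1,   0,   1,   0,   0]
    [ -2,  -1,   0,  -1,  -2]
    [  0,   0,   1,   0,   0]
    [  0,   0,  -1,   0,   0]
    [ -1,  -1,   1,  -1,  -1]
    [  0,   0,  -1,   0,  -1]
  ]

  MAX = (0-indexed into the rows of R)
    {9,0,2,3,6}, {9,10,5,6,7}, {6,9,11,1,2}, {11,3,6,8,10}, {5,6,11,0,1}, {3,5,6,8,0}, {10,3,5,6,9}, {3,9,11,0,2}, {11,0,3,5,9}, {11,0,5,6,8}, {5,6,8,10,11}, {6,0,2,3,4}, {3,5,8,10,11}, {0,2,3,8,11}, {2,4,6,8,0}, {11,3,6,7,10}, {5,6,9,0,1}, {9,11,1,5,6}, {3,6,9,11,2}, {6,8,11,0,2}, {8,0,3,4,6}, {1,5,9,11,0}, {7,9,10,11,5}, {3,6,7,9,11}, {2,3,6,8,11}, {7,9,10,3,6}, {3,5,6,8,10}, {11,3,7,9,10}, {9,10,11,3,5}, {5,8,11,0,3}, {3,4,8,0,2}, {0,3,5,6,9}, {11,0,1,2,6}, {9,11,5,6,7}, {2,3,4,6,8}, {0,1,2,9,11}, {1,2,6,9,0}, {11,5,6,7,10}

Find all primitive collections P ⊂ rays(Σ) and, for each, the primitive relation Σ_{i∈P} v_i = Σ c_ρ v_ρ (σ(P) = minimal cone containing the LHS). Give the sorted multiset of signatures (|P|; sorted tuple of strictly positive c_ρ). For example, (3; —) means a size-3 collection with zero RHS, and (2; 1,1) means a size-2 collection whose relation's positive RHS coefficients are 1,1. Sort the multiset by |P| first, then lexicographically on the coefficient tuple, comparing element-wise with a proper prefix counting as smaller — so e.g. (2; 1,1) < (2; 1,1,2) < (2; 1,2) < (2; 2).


Σ has 23 primitive collections:

  P = {2,5}:  v_{2} + v_{5} = 0  ⟹  sig = (2; —)
  P = {8,9}:  v_{8} + v_{9} = 0  ⟹  sig = (2; —)
  P = {0,10}:  v_{0} + v_{10} = v_{5}  ⟹  sig = (2; 1)
  P = {1,3}:  v_{1} + v_{3} = v_{9}  ⟹  sig = (2; 1)
  P = {4,11}:  v_{4} + v_{11} = v_{2} + v_{8}  ⟹  sig = (2; 1,1)
  P = {1,4}:  v_{1} + v_{4} = v_{0} + v_{2} + v_{6}  ⟹  sig = (2; 1,1,1)
  P = {1,8}:  v_{1} + v_{8} = v_{0} + v_{6} + v_{11}  ⟹  sig = (2; 1,1,1)
  P = {2,10}:  v_{2} + v_{10} = v_{3} + v_{6} + v_{11}  ⟹  sig = (2; 1,1,1)
  P = {4,10}:  v_{4} + v_{10} = v_{3} + v_{6} + v_{8}  ⟹  sig = (2; 1,1,1)
  P = {7,8}:  v_{7} + v_{8} = v_{6} + v_{10} + v_{11}  ⟹  sig = (2; 1,1,1)
  P = {0,7}:  v_{0} + v_{7} = v_{5} + v_{6} + v_{9} + v_{11}  ⟹  sig = (2; 1,1,1,1)
  P = {1,10}:  v_{1} + v_{10} = v_{5} + v_{6} + v_{9} + v_{11}  ⟹  sig = (2; 1,1,1,1)
  P = {4,5}:  v_{4} + v_{5} = v_{0} + v_{3} + v_{6} + v_{8}  ⟹  sig = (2; 1,1,1,1)
  P = {4,9}:  v_{4} + v_{9} = v_{0} + v_{2} + v_{3} + v_{6}  ⟹  sig = (2; 1,1,1,1)
  P = {4,7}:  v_{4} + v_{7} = v_{3} + 2·v_{6} + v_{11}  ⟹  sig = (2; 1,1,2)
  P = {2,7}:  v_{2} + v_{7} = v_{3} + 2·v_{6} + v_{9} + 2·v_{11}  ⟹  sig = (2; 1,1,2,2)
  P = {1,7}:  v_{1} + v_{7} = v_{5} + 2·v_{6} + 2·v_{9} + 2·v_{11}  ⟹  sig = (2; 1,2,2,2)
  P = {3,5,7}:  v_{3} + v_{5} + v_{7} = v_{9} + 2·v_{10}  ⟹  sig = (3; 1,2)
  P = {0,3,6,11}:  v_{0} + v_{3} + v_{6} + v_{11} = 0  ⟹  sig = (4; —)
  P = {0,6,9,11}:  v_{0} + v_{6} + v_{9} + v_{11} = v_{1}  ⟹  sig = (4; 1)
  P = {3,5,6,11}:  v_{3} + v_{5} + v_{6} + v_{11} = v_{10}  ⟹  sig = (4; 1)
  P = {6,9,10,11}:  v_{6} + v_{9} + v_{10} + v_{11} = v_{7}  ⟹  sig = (4; 1)
  P = {0,2,3,6,8}:  v_{0} + v_{2} + v_{3} + v_{6} + v_{8} = v_{4}  ⟹  sig = (5; 1)

so the primitive-relation signature multiset is
    (2; —)
    (2; —)
    (2; 1)
    (2; 1)
    (2; 1,1)
    (2; 1,1,1)
    (2; 1,1,1)
    (2; 1,1,1)
    (2; 1,1,1)
    (2; 1,1,1)
    (2; 1,1,1,1)
    (2; 1,1,1,1)
    (2; 1,1,1,1)
    (2; 1,1,1,1)
    (2; 1,1,2)
    (2; 1,1,2,2)
    (2; 1,2,2,2)
    (3; 1,2)
    (4; —)
    (4; 1)
    (4; 1)
    (4; 1)
    (5; 1)


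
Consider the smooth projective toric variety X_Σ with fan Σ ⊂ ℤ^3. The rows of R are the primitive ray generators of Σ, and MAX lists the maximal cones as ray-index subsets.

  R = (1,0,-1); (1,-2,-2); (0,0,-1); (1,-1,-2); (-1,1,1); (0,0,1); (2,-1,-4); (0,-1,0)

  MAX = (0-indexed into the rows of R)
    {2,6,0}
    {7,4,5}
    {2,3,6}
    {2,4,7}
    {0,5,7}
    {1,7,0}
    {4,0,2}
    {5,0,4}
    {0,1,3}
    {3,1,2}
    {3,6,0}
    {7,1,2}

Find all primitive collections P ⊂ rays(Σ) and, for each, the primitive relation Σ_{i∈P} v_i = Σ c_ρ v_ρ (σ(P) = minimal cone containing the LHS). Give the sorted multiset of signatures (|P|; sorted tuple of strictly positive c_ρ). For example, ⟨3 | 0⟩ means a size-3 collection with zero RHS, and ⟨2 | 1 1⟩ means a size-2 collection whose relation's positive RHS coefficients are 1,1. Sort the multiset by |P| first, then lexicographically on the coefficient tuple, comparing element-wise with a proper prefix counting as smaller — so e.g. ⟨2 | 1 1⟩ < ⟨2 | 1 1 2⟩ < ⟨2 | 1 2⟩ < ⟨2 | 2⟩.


Primitive collections (14):

  P={2,5}:  v_{2} + v_{5} = 0  so sig = ⟨2 | 0⟩
  P={3,4}:  v_{3} + v_{4} = v_{2}  so sig = ⟨2 | 1⟩
  P={3,7}:  v_{3} + v_{7} = v_{1}  so sig = ⟨2 | 1⟩
  P={1,4}:  v_{1} + v_{4} = v_{2} + v_{7}  so sig = ⟨2 | 1 1⟩
  P={3,5}:  v_{3} + v_{5} = v_{0} + v_{7}  so sig = ⟨2 | 1 1⟩
  P={5,6}:  v_{5} + v_{6} = v_{0} + v_{3}  so sig = ⟨2 | 1 1⟩
  P={1,5}:  v_{1} + v_{5} = v_{0} + 2·v_{7}  so sig = ⟨2 | 1 2⟩
  P={4,6}:  v_{4} + v_{6} = v_{0} + 2·v_{2}  so sig = ⟨2 | 1 2⟩
  P={6,7}:  v_{6} + v_{7} = 2·v_{3}  so sig = ⟨2 | 2⟩
  P={1,6}:  v_{1} + v_{6} = 3·v_{3}  so sig = ⟨2 | 3⟩
  P={0,4,7}:  v_{0} + v_{4} + v_{7} = 0  so sig = ⟨3 | 0⟩
  P={0,2,3}:  v_{0} + v_{2} + v_{3} = v_{6}  so sig = ⟨3 | 1⟩
  P={0,2,7}:  v_{0} + v_{2} + v_{7} = v_{3}  so sig = ⟨3 | 1⟩
  P={0,1,2}:  v_{0} + v_{1} + v_{2} = 2·v_{3}  so sig = ⟨3 | 2⟩

Hence PRS(X_Σ) =
[⟨2 | 0⟩, ⟨2 | 1⟩, ⟨2 | 1⟩, ⟨2 | 1 1⟩, ⟨2 | 1 1⟩, ⟨2 | 1 1⟩, ⟨2 | 1 2⟩, ⟨2 | 1 2⟩, ⟨2 | 2⟩, ⟨2 | 3⟩, ⟨3 | 0⟩, ⟨3 | 1⟩, ⟨3 | 1⟩, ⟨3 | 2⟩]
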